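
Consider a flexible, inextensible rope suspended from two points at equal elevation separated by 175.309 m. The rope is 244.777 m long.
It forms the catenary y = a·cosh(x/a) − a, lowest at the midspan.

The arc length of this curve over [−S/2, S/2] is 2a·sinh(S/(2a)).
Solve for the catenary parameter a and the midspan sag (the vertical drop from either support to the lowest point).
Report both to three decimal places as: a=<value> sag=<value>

seed: a₀ = √(S³/(24(L−S))) = √(175.309³/(24·69.468)) = 56.847098
iter 1: u=1.541934  f(a)=+8.741e+00  f'(a)=-3.077e+00  a ← 56.847098 − (+8.741e+00/-3.077e+00) = 59.688299
iter 2: u=1.468537  f(a)=+6.981e-01  f'(a)=-2.603e+00  a ← 59.688299 − (+6.981e-01/-2.603e+00) = 59.956464
iter 3: u=1.461969  f(a)=+5.306e-03  f'(a)=-2.564e+00  a ← 59.956464 − (+5.306e-03/-2.564e+00) = 59.958534
iter 4: u=1.461919  f(a)=+3.117e-07  f'(a)=-2.563e+00  a ← 59.958534 − (+3.117e-07/-2.563e+00) = 59.958534
iter 5: u=1.461919  f(a)=-2.842e-14  f'(a)=-2.563e+00  a ← 59.958534 − (-2.842e-14/-2.563e+00) = 59.958534
converged: |Δa| < 1e-12 after 5 iterations
sag = a·(cosh(S/(2a)) − 1) = 59.958534·(cosh(1.461919) − 1) = 76.327822
T_max/T_min = cosh(S/(2a)) = 2.273010

a=59.959 sag=76.328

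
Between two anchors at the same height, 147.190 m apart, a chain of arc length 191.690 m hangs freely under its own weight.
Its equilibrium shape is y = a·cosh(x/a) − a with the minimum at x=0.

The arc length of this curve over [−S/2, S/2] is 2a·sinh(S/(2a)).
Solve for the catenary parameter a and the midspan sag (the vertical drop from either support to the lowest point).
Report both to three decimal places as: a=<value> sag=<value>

seed: a₀ = √(S³/(24(L−S))) = √(147.190³/(24·44.500)) = 54.642660
iter 1: u=1.346841  f(a)=+4.215e+00  f'(a)=-1.944e+00  a ← 54.642660 − (+4.215e+00/-1.944e+00) = 56.810797
iter 2: u=1.295440  f(a)=+2.638e-01  f'(a)=-1.708e+00  a ← 56.810797 − (+2.638e-01/-1.708e+00) = 56.965313
iter 3: u=1.291927  f(a)=+1.187e-03  f'(a)=-1.692e+00  a ← 56.965313 − (+1.187e-03/-1.692e+00) = 56.966014
iter 4: u=1.291911  f(a)=+2.424e-08  f'(a)=-1.692e+00  a ← 56.966014 − (+2.424e-08/-1.692e+00) = 56.966014
iter 5: u=1.291911  f(a)=+2.842e-14  f'(a)=-1.692e+00  a ← 56.966014 − (+2.842e-14/-1.692e+00) = 56.966014
converged: |Δa| < 1e-12 after 5 iterations
sag = a·(cosh(S/(2a)) − 1) = 56.966014·(cosh(1.291911) − 1) = 54.530133
T_max/T_min = cosh(S/(2a)) = 1.957240

a=56.966 sag=54.530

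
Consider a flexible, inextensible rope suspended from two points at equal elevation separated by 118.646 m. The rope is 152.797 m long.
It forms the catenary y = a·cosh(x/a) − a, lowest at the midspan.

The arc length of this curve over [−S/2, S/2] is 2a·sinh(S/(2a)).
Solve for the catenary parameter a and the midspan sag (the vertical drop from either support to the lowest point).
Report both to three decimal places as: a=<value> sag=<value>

seed: a₀ = √(S³/(24(L−S))) = √(118.646³/(24·34.151)) = 45.141119
iter 1: u=1.314168  f(a)=+3.073e+00  f'(a)=-1.791e+00  a ← 45.141119 − (+3.073e+00/-1.791e+00) = 46.857009
iter 2: u=1.266043  f(a)=+1.839e-01  f'(a)=-1.582e+00  a ← 46.857009 − (+1.839e-01/-1.582e+00) = 46.973229
iter 3: u=1.262911  f(a)=+7.515e-04  f'(a)=-1.570e+00  a ← 46.973229 − (+7.515e-04/-1.570e+00) = 46.973708
iter 4: u=1.262898  f(a)=+1.266e-08  f'(a)=-1.570e+00  a ← 46.973708 − (+1.266e-08/-1.570e+00) = 46.973708
iter 5: u=1.262898  f(a)=+2.842e-14  f'(a)=-1.570e+00  a ← 46.973708 − (+2.842e-14/-1.570e+00) = 46.973708
converged: |Δa| < 1e-12 after 5 iterations
sag = a·(cosh(S/(2a)) − 1) = 46.973708·(cosh(1.262898) − 1) = 42.710516
T_max/T_min = cosh(S/(2a)) = 1.909243

a=46.974 sag=42.711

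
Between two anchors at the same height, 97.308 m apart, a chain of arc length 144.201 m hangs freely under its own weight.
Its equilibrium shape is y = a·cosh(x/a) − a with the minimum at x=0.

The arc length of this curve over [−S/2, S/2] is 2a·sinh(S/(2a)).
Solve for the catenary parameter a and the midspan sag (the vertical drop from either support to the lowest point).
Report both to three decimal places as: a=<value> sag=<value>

a=30.488 sag=47.794

seed: a₀ = √(S³/(24(L−S))) = √(97.308³/(24·46.893)) = 28.612986
iter 1: u=1.700417  f(a)=+7.265e+00  f'(a)=-4.329e+00  a ← 28.612986 − (+7.265e+00/-4.329e+00) = 30.291370
iter 2: u=1.606200  f(a)=+6.883e-01  f'(a)=-3.544e+00  a ← 30.291370 − (+6.883e-01/-3.544e+00) = 30.485585
iter 3: u=1.595967  f(a)=+7.606e-03  f'(a)=-3.466e+00  a ← 30.485585 − (+7.606e-03/-3.466e+00) = 30.487780
iter 4: u=1.595853  f(a)=+9.514e-07  f'(a)=-3.465e+00  a ← 30.487780 − (+9.514e-07/-3.465e+00) = 30.487780
iter 5: u=1.595853  f(a)=+0.000e+00  f'(a)=-3.465e+00  a ← 30.487780 − (+0.000e+00/-3.465e+00) = 30.487780
converged: |Δa| < 1e-12 after 5 iterations
sag = a·(cosh(S/(2a)) − 1) = 30.487780·(cosh(1.595853) − 1) = 47.793679
T_max/T_min = cosh(S/(2a)) = 2.567634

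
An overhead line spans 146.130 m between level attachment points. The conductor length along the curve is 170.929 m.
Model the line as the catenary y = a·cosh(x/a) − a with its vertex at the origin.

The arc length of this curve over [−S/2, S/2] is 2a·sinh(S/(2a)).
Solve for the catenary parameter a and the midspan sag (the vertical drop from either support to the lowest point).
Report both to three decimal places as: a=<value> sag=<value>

a=74.183 sag=38.986

seed: a₀ = √(S³/(24(L−S))) = √(146.130³/(24·24.799)) = 72.407970
iter 1: u=1.009074  f(a)=+1.294e+00  f'(a)=-7.573e-01  a ← 72.407970 − (+1.294e+00/-7.573e-01) = 74.116119
iter 2: u=0.985818  f(a)=+4.719e-02  f'(a)=-7.030e-01  a ← 74.116119 − (+4.719e-02/-7.030e-01) = 74.183249
iter 3: u=0.984926  f(a)=+6.807e-05  f'(a)=-7.009e-01  a ← 74.183249 − (+6.807e-05/-7.009e-01) = 74.183347
iter 4: u=0.984925  f(a)=+1.421e-10  f'(a)=-7.009e-01  a ← 74.183347 − (+1.421e-10/-7.009e-01) = 74.183347
iter 5: u=0.984925  f(a)=+0.000e+00  f'(a)=-7.009e-01  a ← 74.183347 − (+0.000e+00/-7.009e-01) = 74.183347
converged: |Δa| < 1e-12 after 5 iterations
sag = a·(cosh(S/(2a)) − 1) = 74.183347·(cosh(0.984925) − 1) = 38.986215
T_max/T_min = cosh(S/(2a)) = 1.525539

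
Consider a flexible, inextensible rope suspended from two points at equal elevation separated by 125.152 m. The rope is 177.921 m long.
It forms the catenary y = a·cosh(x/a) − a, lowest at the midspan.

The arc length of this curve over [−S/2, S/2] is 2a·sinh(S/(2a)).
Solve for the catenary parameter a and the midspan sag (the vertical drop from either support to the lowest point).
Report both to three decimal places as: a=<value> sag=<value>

seed: a₀ = √(S³/(24(L−S))) = √(125.152³/(24·52.769)) = 39.342471
iter 1: u=1.590546  f(a)=+7.091e+00  f'(a)=-3.425e+00  a ← 39.342471 − (+7.091e+00/-3.425e+00) = 41.412663
iter 2: u=1.511035  f(a)=+5.982e-01  f'(a)=-2.870e+00  a ← 41.412663 − (+5.982e-01/-2.870e+00) = 41.621097
iter 3: u=1.503468  f(a)=+5.123e-03  f'(a)=-2.821e+00  a ← 41.621097 − (+5.123e-03/-2.821e+00) = 41.622913
iter 4: u=1.503403  f(a)=+3.828e-07  f'(a)=-2.820e+00  a ← 41.622913 − (+3.828e-07/-2.820e+00) = 41.622913
iter 5: u=1.503403  f(a)=+2.842e-14  f'(a)=-2.820e+00  a ← 41.622913 − (+2.842e-14/-2.820e+00) = 41.622913
converged: |Δa| < 1e-12 after 5 iterations
sag = a·(cosh(S/(2a)) − 1) = 41.622913·(cosh(1.503403) − 1) = 56.593366
T_max/T_min = cosh(S/(2a)) = 2.359669

a=41.623 sag=56.593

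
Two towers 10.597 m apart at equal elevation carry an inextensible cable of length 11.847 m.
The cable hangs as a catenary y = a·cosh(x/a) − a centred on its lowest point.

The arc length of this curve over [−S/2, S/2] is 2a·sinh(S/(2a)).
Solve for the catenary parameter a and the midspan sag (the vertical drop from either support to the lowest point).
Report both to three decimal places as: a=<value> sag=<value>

a=6.407 sag=2.319

seed: a₀ = √(S³/(24(L−S))) = √(10.597³/(24·1.250)) = 6.298161
iter 1: u=0.841277  f(a)=+4.499e-02  f'(a)=-4.258e-01  a ← 6.298161 − (+4.499e-02/-4.258e-01) = 6.403825
iter 2: u=0.827396  f(a)=+1.157e-03  f'(a)=-4.041e-01  a ← 6.403825 − (+1.157e-03/-4.041e-01) = 6.406689
iter 3: u=0.827026  f(a)=+8.103e-07  f'(a)=-4.035e-01  a ← 6.406689 − (+8.103e-07/-4.035e-01) = 6.406691
iter 4: u=0.827026  f(a)=+3.997e-13  f'(a)=-4.035e-01  a ← 6.406691 − (+3.997e-13/-4.035e-01) = 6.406691
converged: |Δa| < 1e-12 after 4 iterations
sag = a·(cosh(S/(2a)) − 1) = 6.406691·(cosh(0.827026) − 1) = 2.318763
T_max/T_min = cosh(S/(2a)) = 1.361928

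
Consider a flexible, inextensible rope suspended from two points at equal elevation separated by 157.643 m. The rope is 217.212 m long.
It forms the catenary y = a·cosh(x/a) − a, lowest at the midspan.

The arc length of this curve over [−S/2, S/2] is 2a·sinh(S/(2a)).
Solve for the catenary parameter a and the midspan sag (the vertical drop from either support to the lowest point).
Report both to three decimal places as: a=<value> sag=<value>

seed: a₀ = √(S³/(24(L−S))) = √(157.643³/(24·59.569)) = 52.347538
iter 1: u=1.505735  f(a)=+7.129e+00  f'(a)=-2.835e+00  a ← 52.347538 − (+7.129e+00/-2.835e+00) = 54.861779
iter 2: u=1.436729  f(a)=+5.458e-01  f'(a)=-2.417e+00  a ← 54.861779 − (+5.458e-01/-2.417e+00) = 55.087642
iter 3: u=1.430838  f(a)=+3.785e-03  f'(a)=-2.383e+00  a ← 55.087642 − (+3.785e-03/-2.383e+00) = 55.089230
iter 4: u=1.430797  f(a)=+1.849e-07  f'(a)=-2.383e+00  a ← 55.089230 − (+1.849e-07/-2.383e+00) = 55.089230
iter 5: u=1.430797  f(a)=-2.842e-14  f'(a)=-2.383e+00  a ← 55.089230 − (-2.842e-14/-2.383e+00) = 55.089230
converged: |Δa| < 1e-12 after 5 iterations
sag = a·(cosh(S/(2a)) − 1) = 55.089230·(cosh(1.430797) − 1) = 66.689612
T_max/T_min = cosh(S/(2a)) = 2.210574

a=55.089 sag=66.690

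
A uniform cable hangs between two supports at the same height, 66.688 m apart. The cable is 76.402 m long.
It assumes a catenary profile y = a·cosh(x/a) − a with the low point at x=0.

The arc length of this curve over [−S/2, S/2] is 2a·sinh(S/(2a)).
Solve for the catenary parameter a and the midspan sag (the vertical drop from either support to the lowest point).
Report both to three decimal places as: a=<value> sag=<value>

seed: a₀ = √(S³/(24(L−S))) = √(66.688³/(24·9.714)) = 35.667024
iter 1: u=0.934869  f(a)=+4.334e-01  f'(a)=-5.938e-01  a ← 35.667024 − (+4.334e-01/-5.938e-01) = 36.396929
iter 2: u=0.916121  f(a)=+1.366e-02  f'(a)=-5.569e-01  a ← 36.396929 − (+1.366e-02/-5.569e-01) = 36.421462
iter 3: u=0.915504  f(a)=+1.455e-05  f'(a)=-5.557e-01  a ← 36.421462 − (+1.455e-05/-5.557e-01) = 36.421488
iter 4: u=0.915504  f(a)=+1.654e-11  f'(a)=-5.557e-01  a ← 36.421488 − (+1.654e-11/-5.557e-01) = 36.421488
converged: |Δa| < 1e-12 after 4 iterations
sag = a·(cosh(S/(2a)) − 1) = 36.421488·(cosh(0.915504) − 1) = 16.359580
T_max/T_min = cosh(S/(2a)) = 1.449174

a=36.421 sag=16.360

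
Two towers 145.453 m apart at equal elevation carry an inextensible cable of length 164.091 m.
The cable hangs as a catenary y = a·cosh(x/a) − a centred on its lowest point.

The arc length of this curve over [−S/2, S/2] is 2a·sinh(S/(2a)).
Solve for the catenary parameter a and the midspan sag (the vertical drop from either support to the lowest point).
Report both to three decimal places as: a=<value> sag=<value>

a=84.492 sag=33.280

seed: a₀ = √(S³/(24(L−S))) = √(145.453³/(24·18.638)) = 82.942811
iter 1: u=0.876827  f(a)=+7.297e-01  f'(a)=-4.849e-01  a ← 82.942811 − (+7.297e-01/-4.849e-01) = 84.447607
iter 2: u=0.861203  f(a)=+2.033e-02  f'(a)=-4.582e-01  a ← 84.447607 − (+2.033e-02/-4.582e-01) = 84.491976
iter 3: u=0.860750  f(a)=+1.679e-05  f'(a)=-4.575e-01  a ← 84.491976 − (+1.679e-05/-4.575e-01) = 84.492013
iter 4: u=0.860750  f(a)=+1.145e-11  f'(a)=-4.575e-01  a ← 84.492013 − (+1.145e-11/-4.575e-01) = 84.492013
converged: |Δa| < 1e-12 after 4 iterations
sag = a·(cosh(S/(2a)) − 1) = 84.492013·(cosh(0.860750) − 1) = 33.280498
T_max/T_min = cosh(S/(2a)) = 1.393889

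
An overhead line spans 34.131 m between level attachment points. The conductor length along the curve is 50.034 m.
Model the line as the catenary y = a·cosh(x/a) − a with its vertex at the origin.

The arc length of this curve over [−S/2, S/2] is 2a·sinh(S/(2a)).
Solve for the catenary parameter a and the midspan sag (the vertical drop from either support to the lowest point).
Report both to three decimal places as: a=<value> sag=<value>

seed: a₀ = √(S³/(24(L−S))) = √(34.131³/(24·15.903)) = 10.206536
iter 1: u=1.672017  f(a)=+2.377e+00  f'(a)=-4.079e+00  a ← 10.206536 − (+2.377e+00/-4.079e+00) = 10.789223
iter 2: u=1.581717  f(a)=+2.187e-01  f'(a)=-3.360e+00  a ← 10.789223 − (+2.187e-01/-3.360e+00) = 10.854323
iter 3: u=1.572231  f(a)=+2.267e-03  f'(a)=-3.291e+00  a ← 10.854323 − (+2.267e-03/-3.291e+00) = 10.855012
iter 4: u=1.572131  f(a)=+2.491e-07  f'(a)=-3.290e+00  a ← 10.855012 − (+2.491e-07/-3.290e+00) = 10.855012
iter 5: u=1.572131  f(a)=+7.105e-15  f'(a)=-3.290e+00  a ← 10.855012 − (+7.105e-15/-3.290e+00) = 10.855012
converged: |Δa| < 1e-12 after 5 iterations
sag = a·(cosh(S/(2a)) − 1) = 10.855012·(cosh(1.572131) − 1) = 16.415514
T_max/T_min = cosh(S/(2a)) = 2.512252

a=10.855 sag=16.416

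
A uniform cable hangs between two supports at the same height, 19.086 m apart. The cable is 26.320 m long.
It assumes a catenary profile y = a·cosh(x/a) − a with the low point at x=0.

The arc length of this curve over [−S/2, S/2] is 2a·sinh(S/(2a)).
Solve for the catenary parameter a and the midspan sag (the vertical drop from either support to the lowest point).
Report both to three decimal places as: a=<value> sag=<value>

a=6.661 sag=8.089

seed: a₀ = √(S³/(24(L−S))) = √(19.086³/(24·7.234)) = 6.328161
iter 1: u=1.508021  f(a)=+8.685e-01  f'(a)=-2.850e+00  a ← 6.328161 − (+8.685e-01/-2.850e+00) = 6.632878
iter 2: u=1.438742  f(a)=+6.667e-02  f'(a)=-2.428e+00  a ← 6.632878 − (+6.667e-02/-2.428e+00) = 6.660338
iter 3: u=1.432810  f(a)=+4.651e-04  f'(a)=-2.394e+00  a ← 6.660338 − (+4.651e-04/-2.394e+00) = 6.660532
iter 4: u=1.432768  f(a)=+2.298e-08  f'(a)=-2.394e+00  a ← 6.660532 − (+2.298e-08/-2.394e+00) = 6.660532
iter 5: u=1.432768  f(a)=-3.553e-15  f'(a)=-2.394e+00  a ← 6.660532 − (-3.553e-15/-2.394e+00) = 6.660532
converged: |Δa| < 1e-12 after 5 iterations
sag = a·(cosh(S/(2a)) − 1) = 6.660532·(cosh(1.432768) − 1) = 8.088986
T_max/T_min = cosh(S/(2a)) = 2.214465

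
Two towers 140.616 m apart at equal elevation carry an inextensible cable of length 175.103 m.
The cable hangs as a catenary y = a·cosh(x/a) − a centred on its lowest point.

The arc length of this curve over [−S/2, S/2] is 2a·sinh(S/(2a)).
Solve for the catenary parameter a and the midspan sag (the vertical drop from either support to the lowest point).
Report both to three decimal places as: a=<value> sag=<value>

seed: a₀ = √(S³/(24(L−S))) = √(140.616³/(24·34.487)) = 57.958719
iter 1: u=1.213070  f(a)=+2.628e+00  f'(a)=-1.375e+00  a ← 57.958719 − (+2.628e+00/-1.375e+00) = 59.870643
iter 2: u=1.174332  f(a)=+1.357e-01  f'(a)=-1.236e+00  a ← 59.870643 − (+1.357e-01/-1.236e+00) = 59.980387
iter 3: u=1.172183  f(a)=+4.049e-04  f'(a)=-1.229e+00  a ← 59.980387 − (+4.049e-04/-1.229e+00) = 59.980717
iter 4: u=1.172177  f(a)=+3.631e-09  f'(a)=-1.229e+00  a ← 59.980717 − (+3.631e-09/-1.229e+00) = 59.980717
iter 5: u=1.172177  f(a)=+0.000e+00  f'(a)=-1.229e+00  a ← 59.980717 − (+0.000e+00/-1.229e+00) = 59.980717
converged: |Δa| < 1e-12 after 5 iterations
sag = a·(cosh(S/(2a)) − 1) = 59.980717·(cosh(1.172177) − 1) = 46.146337
T_max/T_min = cosh(S/(2a)) = 1.769353

a=59.981 sag=46.146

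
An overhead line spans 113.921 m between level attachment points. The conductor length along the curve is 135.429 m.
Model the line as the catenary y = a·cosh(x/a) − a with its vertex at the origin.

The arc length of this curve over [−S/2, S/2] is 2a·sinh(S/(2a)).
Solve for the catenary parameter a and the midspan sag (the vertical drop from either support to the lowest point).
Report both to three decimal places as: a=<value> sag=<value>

seed: a₀ = √(S³/(24(L−S))) = √(113.921³/(24·21.508)) = 53.518021
iter 1: u=1.064324  f(a)=+1.252e+00  f'(a)=-8.986e-01  a ← 53.518021 − (+1.252e+00/-8.986e-01) = 54.910861
iter 2: u=1.037327  f(a)=+5.052e-02  f'(a)=-8.274e-01  a ← 54.910861 − (+5.052e-02/-8.274e-01) = 54.971929
iter 3: u=1.036174  f(a)=+9.001e-05  f'(a)=-8.244e-01  a ← 54.971929 − (+9.001e-05/-8.244e-01) = 54.972038
iter 4: u=1.036172  f(a)=+2.868e-10  f'(a)=-8.244e-01  a ← 54.972038 − (+2.868e-10/-8.244e-01) = 54.972038
iter 5: u=1.036172  f(a)=+2.842e-14  f'(a)=-8.244e-01  a ← 54.972038 − (+2.842e-14/-8.244e-01) = 54.972038
converged: |Δa| < 1e-12 after 5 iterations
sag = a·(cosh(S/(2a)) − 1) = 54.972038·(cosh(1.036172) − 1) = 32.247102
T_max/T_min = cosh(S/(2a)) = 1.586609

a=54.972 sag=32.247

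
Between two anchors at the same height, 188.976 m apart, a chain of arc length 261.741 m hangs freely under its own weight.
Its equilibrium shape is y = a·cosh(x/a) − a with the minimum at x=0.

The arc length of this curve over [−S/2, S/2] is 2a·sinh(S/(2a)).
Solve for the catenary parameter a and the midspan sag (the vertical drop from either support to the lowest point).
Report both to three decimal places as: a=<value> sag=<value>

a=65.478 sag=80.859

seed: a₀ = √(S³/(24(L−S))) = √(188.976³/(24·72.765)) = 62.164592
iter 1: u=1.519965  f(a)=+8.883e+00  f'(a)=-2.928e+00  a ← 62.164592 − (+8.883e+00/-2.928e+00) = 65.197885
iter 2: u=1.449249  f(a)=+6.916e-01  f'(a)=-2.489e+00  a ← 65.197885 − (+6.916e-01/-2.489e+00) = 65.475759
iter 3: u=1.443099  f(a)=+4.974e-03  f'(a)=-2.453e+00  a ← 65.475759 − (+4.974e-03/-2.453e+00) = 65.477787
iter 4: u=1.443054  f(a)=+2.613e-07  f'(a)=-2.453e+00  a ← 65.477787 − (+2.613e-07/-2.453e+00) = 65.477787
iter 5: u=1.443054  f(a)=+0.000e+00  f'(a)=-2.453e+00  a ← 65.477787 − (+0.000e+00/-2.453e+00) = 65.477787
converged: |Δa| < 1e-12 after 5 iterations
sag = a·(cosh(S/(2a)) − 1) = 65.477787·(cosh(1.443054) − 1) = 80.858908
T_max/T_min = cosh(S/(2a)) = 2.234906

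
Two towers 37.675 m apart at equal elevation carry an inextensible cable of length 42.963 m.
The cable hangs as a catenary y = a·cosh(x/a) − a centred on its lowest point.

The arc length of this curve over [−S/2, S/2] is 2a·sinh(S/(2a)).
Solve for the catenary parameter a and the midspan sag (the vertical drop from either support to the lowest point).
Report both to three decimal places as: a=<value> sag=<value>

a=20.946 sag=9.057

seed: a₀ = √(S³/(24(L−S))) = √(37.675³/(24·5.288)) = 20.527145
iter 1: u=0.917687  f(a)=+2.272e-01  f'(a)=-5.599e-01  a ← 20.527145 − (+2.272e-01/-5.599e-01) = 20.932874
iter 2: u=0.899900  f(a)=+6.910e-03  f'(a)=-5.263e-01  a ← 20.932874 − (+6.910e-03/-5.263e-01) = 20.946003
iter 3: u=0.899336  f(a)=+6.838e-06  f'(a)=-5.253e-01  a ← 20.946003 − (+6.838e-06/-5.253e-01) = 20.946016
iter 4: u=0.899336  f(a)=+6.715e-12  f'(a)=-5.253e-01  a ← 20.946016 − (+6.715e-12/-5.253e-01) = 20.946016
converged: |Δa| < 1e-12 after 4 iterations
sag = a·(cosh(S/(2a)) − 1) = 20.946016·(cosh(0.899336) − 1) = 9.057158
T_max/T_min = cosh(S/(2a)) = 1.432405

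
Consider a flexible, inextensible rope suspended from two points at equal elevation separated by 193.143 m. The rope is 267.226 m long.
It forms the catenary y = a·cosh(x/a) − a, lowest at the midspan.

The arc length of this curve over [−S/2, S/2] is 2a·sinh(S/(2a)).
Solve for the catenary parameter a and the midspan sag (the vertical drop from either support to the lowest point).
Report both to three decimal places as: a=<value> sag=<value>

seed: a₀ = √(S³/(24(L−S))) = √(193.143³/(24·74.083)) = 63.658083
iter 1: u=1.517034  f(a)=+9.007e+00  f'(a)=-2.909e+00  a ← 63.658083 − (+9.007e+00/-2.909e+00) = 66.754212
iter 2: u=1.446673  f(a)=+6.988e-01  f'(a)=-2.474e+00  a ← 66.754212 − (+6.988e-01/-2.474e+00) = 67.036707
iter 3: u=1.440576  f(a)=+4.988e-03  f'(a)=-2.439e+00  a ← 67.036707 − (+4.988e-03/-2.439e+00) = 67.038752
iter 4: u=1.440532  f(a)=+2.582e-07  f'(a)=-2.438e+00  a ← 67.038752 − (+2.582e-07/-2.438e+00) = 67.038752
iter 5: u=1.440532  f(a)=+0.000e+00  f'(a)=-2.438e+00  a ← 67.038752 − (+0.000e+00/-2.438e+00) = 67.038752
converged: |Δa| < 1e-12 after 5 iterations
sag = a·(cosh(S/(2a)) − 1) = 67.038752·(cosh(1.440532) − 1) = 82.449134
T_max/T_min = cosh(S/(2a)) = 2.229873

a=67.039 sag=82.449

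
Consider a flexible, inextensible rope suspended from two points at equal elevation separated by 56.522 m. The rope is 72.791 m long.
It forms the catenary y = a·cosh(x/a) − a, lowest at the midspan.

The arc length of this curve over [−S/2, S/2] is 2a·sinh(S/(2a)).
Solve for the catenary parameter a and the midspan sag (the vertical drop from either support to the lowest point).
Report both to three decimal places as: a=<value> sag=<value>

a=22.378 sag=20.347

seed: a₀ = √(S³/(24(L−S))) = √(56.522³/(24·16.269)) = 21.505039
iter 1: u=1.314157  f(a)=+1.464e+00  f'(a)=-1.791e+00  a ← 21.505039 − (+1.464e+00/-1.791e+00) = 22.322470
iter 2: u=1.266034  f(a)=+8.761e-02  f'(a)=-1.582e+00  a ← 22.322470 − (+8.761e-02/-1.582e+00) = 22.377835
iter 3: u=1.262901  f(a)=+3.580e-04  f'(a)=-1.570e+00  a ← 22.377835 − (+3.580e-04/-1.570e+00) = 22.378063
iter 4: u=1.262889  f(a)=+6.029e-09  f'(a)=-1.569e+00  a ← 22.378063 − (+6.029e-09/-1.569e+00) = 22.378063
iter 5: u=1.262889  f(a)=+0.000e+00  f'(a)=-1.569e+00  a ← 22.378063 − (+0.000e+00/-1.569e+00) = 22.378063
converged: |Δa| < 1e-12 after 5 iterations
sag = a·(cosh(S/(2a)) − 1) = 22.378063·(cosh(1.262889) − 1) = 20.346755
T_max/T_min = cosh(S/(2a)) = 1.909228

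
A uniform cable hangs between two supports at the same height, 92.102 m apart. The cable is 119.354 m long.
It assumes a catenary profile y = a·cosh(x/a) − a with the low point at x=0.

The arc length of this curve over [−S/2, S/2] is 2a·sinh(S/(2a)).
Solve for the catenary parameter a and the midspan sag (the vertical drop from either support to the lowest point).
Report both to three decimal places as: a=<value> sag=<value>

a=36.002 sag=33.694

seed: a₀ = √(S³/(24(L−S))) = √(92.102³/(24·27.252)) = 34.561993
iter 1: u=1.332417  f(a)=+2.524e+00  f'(a)=-1.875e+00  a ← 34.561993 − (+2.524e+00/-1.875e+00) = 35.907846
iter 2: u=1.282477  f(a)=+1.549e-01  f'(a)=-1.652e+00  a ← 35.907846 − (+1.549e-01/-1.652e+00) = 36.001644
iter 3: u=1.279136  f(a)=+6.680e-04  f'(a)=-1.637e+00  a ← 36.001644 − (+6.680e-04/-1.637e+00) = 36.002052
iter 4: u=1.279122  f(a)=+1.254e-08  f'(a)=-1.637e+00  a ← 36.002052 − (+1.254e-08/-1.637e+00) = 36.002052
iter 5: u=1.279122  f(a)=+0.000e+00  f'(a)=-1.637e+00  a ← 36.002052 − (+0.000e+00/-1.637e+00) = 36.002052
converged: |Δa| < 1e-12 after 5 iterations
sag = a·(cosh(S/(2a)) − 1) = 36.002052·(cosh(1.279122) − 1) = 33.693658
T_max/T_min = cosh(S/(2a)) = 1.935882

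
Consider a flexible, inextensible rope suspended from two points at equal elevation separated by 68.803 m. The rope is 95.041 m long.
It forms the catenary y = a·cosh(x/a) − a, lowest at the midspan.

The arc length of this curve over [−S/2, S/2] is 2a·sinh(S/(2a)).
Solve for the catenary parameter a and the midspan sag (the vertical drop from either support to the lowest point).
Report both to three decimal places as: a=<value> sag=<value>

seed: a₀ = √(S³/(24(L−S))) = √(68.803³/(24·26.238)) = 22.742598
iter 1: u=1.512646  f(a)=+3.171e+00  f'(a)=-2.880e+00  a ← 22.742598 − (+3.171e+00/-2.880e+00) = 23.843361
iter 2: u=1.442813  f(a)=+2.447e-01  f'(a)=-2.451e+00  a ← 23.843361 − (+2.447e-01/-2.451e+00) = 23.943192
iter 3: u=1.436797  f(a)=+1.728e-03  f'(a)=-2.417e+00  a ← 23.943192 − (+1.728e-03/-2.417e+00) = 23.943907
iter 4: u=1.436754  f(a)=+8.743e-08  f'(a)=-2.417e+00  a ← 23.943907 − (+8.743e-08/-2.417e+00) = 23.943907
iter 5: u=1.436754  f(a)=+1.421e-14  f'(a)=-2.417e+00  a ← 23.943907 − (+1.421e-14/-2.417e+00) = 23.943907
converged: |Δa| < 1e-12 after 5 iterations
sag = a·(cosh(S/(2a)) − 1) = 23.943907·(cosh(1.436754) − 1) = 29.268015
T_max/T_min = cosh(S/(2a)) = 2.222358

a=23.944 sag=29.268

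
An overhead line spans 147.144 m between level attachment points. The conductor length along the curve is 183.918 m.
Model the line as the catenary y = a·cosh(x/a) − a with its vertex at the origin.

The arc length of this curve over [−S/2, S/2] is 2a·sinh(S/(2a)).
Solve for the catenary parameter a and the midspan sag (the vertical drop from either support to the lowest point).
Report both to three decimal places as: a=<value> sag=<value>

a=62.215 sag=48.813

seed: a₀ = √(S³/(24(L−S))) = √(147.144³/(24·36.774)) = 60.081087
iter 1: u=1.224545  f(a)=+2.858e+00  f'(a)=-1.418e+00  a ← 60.081087 − (+2.858e+00/-1.418e+00) = 62.096628
iter 2: u=1.184799  f(a)=+1.501e-01  f'(a)=-1.272e+00  a ← 62.096628 − (+1.501e-01/-1.272e+00) = 62.214591
iter 3: u=1.182552  f(a)=+4.649e-04  f'(a)=-1.265e+00  a ← 62.214591 − (+4.649e-04/-1.265e+00) = 62.214959
iter 4: u=1.182545  f(a)=+4.491e-09  f'(a)=-1.265e+00  a ← 62.214959 − (+4.491e-09/-1.265e+00) = 62.214959
iter 5: u=1.182545  f(a)=+2.842e-14  f'(a)=-1.265e+00  a ← 62.214959 − (+2.842e-14/-1.265e+00) = 62.214959
converged: |Δa| < 1e-12 after 5 iterations
sag = a·(cosh(S/(2a)) − 1) = 62.214959·(cosh(1.182545) − 1) = 48.812780
T_max/T_min = cosh(S/(2a)) = 1.784583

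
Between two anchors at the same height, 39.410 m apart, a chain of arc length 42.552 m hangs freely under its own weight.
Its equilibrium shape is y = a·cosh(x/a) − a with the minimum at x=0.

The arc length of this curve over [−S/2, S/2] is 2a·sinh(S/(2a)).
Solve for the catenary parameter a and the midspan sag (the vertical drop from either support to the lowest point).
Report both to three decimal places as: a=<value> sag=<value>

a=28.825 sag=7.002

seed: a₀ = √(S³/(24(L−S))) = √(39.410³/(24·3.142)) = 28.490557
iter 1: u=0.691633  f(a)=+7.601e-02  f'(a)=-2.313e-01  a ← 28.490557 − (+7.601e-02/-2.313e-01) = 28.819188
iter 2: u=0.683746  f(a)=+1.335e-03  f'(a)=-2.232e-01  a ← 28.819188 − (+1.335e-03/-2.232e-01) = 28.825169
iter 3: u=0.683604  f(a)=+4.283e-07  f'(a)=-2.231e-01  a ← 28.825169 − (+4.283e-07/-2.231e-01) = 28.825171
iter 4: u=0.683604  f(a)=+4.263e-14  f'(a)=-2.231e-01  a ← 28.825171 − (+4.263e-14/-2.231e-01) = 28.825171
converged: |Δa| < 1e-12 after 4 iterations
sag = a·(cosh(S/(2a)) − 1) = 28.825171·(cosh(0.683604) − 1) = 7.001616
T_max/T_min = cosh(S/(2a)) = 1.242899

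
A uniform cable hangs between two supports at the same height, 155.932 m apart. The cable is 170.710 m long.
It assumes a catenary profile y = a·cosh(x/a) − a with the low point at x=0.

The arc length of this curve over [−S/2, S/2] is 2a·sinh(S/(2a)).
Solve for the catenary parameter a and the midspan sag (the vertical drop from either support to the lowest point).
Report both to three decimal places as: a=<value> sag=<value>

seed: a₀ = √(S³/(24(L−S))) = √(155.932³/(24·14.778)) = 103.392592
iter 1: u=0.754077  f(a)=+4.259e-01  f'(a)=-3.025e-01  a ← 103.392592 − (+4.259e-01/-3.025e-01) = 104.800743
iter 2: u=0.743945  f(a)=+8.857e-03  f'(a)=-2.900e-01  a ← 104.800743 − (+8.857e-03/-2.900e-01) = 104.831286
iter 3: u=0.743728  f(a)=+4.011e-06  f'(a)=-2.897e-01  a ← 104.831286 − (+4.011e-06/-2.897e-01) = 104.831300
iter 4: u=0.743728  f(a)=+7.958e-13  f'(a)=-2.897e-01  a ← 104.831300 − (+7.958e-13/-2.897e-01) = 104.831300
converged: |Δa| < 1e-12 after 4 iterations
sag = a·(cosh(S/(2a)) − 1) = 104.831300·(cosh(0.743728) − 1) = 30.354045
T_max/T_min = cosh(S/(2a)) = 1.289551

a=104.831 sag=30.354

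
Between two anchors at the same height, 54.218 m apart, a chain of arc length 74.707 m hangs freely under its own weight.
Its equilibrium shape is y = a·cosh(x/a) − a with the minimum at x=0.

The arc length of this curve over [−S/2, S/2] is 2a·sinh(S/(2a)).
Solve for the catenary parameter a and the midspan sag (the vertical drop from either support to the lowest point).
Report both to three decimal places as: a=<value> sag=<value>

seed: a₀ = √(S³/(24(L−S))) = √(54.218³/(24·20.489)) = 18.003181
iter 1: u=1.505789  f(a)=+2.452e+00  f'(a)=-2.836e+00  a ← 18.003181 − (+2.452e+00/-2.836e+00) = 18.867923
iter 2: u=1.436777  f(a)=+1.878e-01  f'(a)=-2.417e+00  a ← 18.867923 − (+1.878e-01/-2.417e+00) = 18.945611
iter 3: u=1.430885  f(a)=+1.302e-03  f'(a)=-2.383e+00  a ← 18.945611 − (+1.302e-03/-2.383e+00) = 18.946158
iter 4: u=1.430844  f(a)=+6.362e-08  f'(a)=-2.383e+00  a ← 18.946158 − (+6.362e-08/-2.383e+00) = 18.946158
iter 5: u=1.430844  f(a)=+0.000e+00  f'(a)=-2.383e+00  a ← 18.946158 − (+0.000e+00/-2.383e+00) = 18.946158
converged: |Δa| < 1e-12 after 5 iterations
sag = a·(cosh(S/(2a)) − 1) = 18.946158·(cosh(1.430844) − 1) = 22.937501
T_max/T_min = cosh(S/(2a)) = 2.210668

a=18.946 sag=22.938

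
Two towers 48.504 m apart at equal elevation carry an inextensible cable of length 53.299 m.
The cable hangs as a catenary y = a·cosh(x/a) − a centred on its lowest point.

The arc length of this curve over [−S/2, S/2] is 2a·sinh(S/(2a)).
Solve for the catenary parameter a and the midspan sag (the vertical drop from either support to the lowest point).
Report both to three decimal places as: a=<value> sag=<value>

seed: a₀ = √(S³/(24(L−S))) = √(48.504³/(24·4.795)) = 31.489547
iter 1: u=0.770160  f(a)=+1.442e-01  f'(a)=-3.230e-01  a ← 31.489547 − (+1.442e-01/-3.230e-01) = 31.936090
iter 2: u=0.759392  f(a)=+3.125e-03  f'(a)=-3.091e-01  a ← 31.936090 − (+3.125e-03/-3.091e-01) = 31.946200
iter 3: u=0.759151  f(a)=+1.540e-06  f'(a)=-3.088e-01  a ← 31.946200 − (+1.540e-06/-3.088e-01) = 31.946205
iter 4: u=0.759151  f(a)=+3.695e-13  f'(a)=-3.088e-01  a ← 31.946205 − (+3.695e-13/-3.088e-01) = 31.946205
converged: |Δa| < 1e-12 after 4 iterations
sag = a·(cosh(S/(2a)) − 1) = 31.946205·(cosh(0.759151) − 1) = 9.656149
T_max/T_min = cosh(S/(2a)) = 1.302263

a=31.946 sag=9.656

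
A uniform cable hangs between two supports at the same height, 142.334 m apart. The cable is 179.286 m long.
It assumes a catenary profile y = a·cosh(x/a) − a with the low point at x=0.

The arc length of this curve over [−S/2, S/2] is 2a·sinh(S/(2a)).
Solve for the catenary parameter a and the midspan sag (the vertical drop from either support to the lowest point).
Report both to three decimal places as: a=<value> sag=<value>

seed: a₀ = √(S³/(24(L−S))) = √(142.334³/(24·36.952)) = 57.021467
iter 1: u=1.248074  f(a)=+2.987e+00  f'(a)=-1.510e+00  a ← 57.021467 − (+2.987e+00/-1.510e+00) = 59.000282
iter 2: u=1.206215  f(a)=+1.625e-01  f'(a)=-1.349e+00  a ← 59.000282 − (+1.625e-01/-1.349e+00) = 59.120740
iter 3: u=1.203757  f(a)=+5.425e-04  f'(a)=-1.340e+00  a ← 59.120740 − (+5.425e-04/-1.340e+00) = 59.121145
iter 4: u=1.203749  f(a)=+6.089e-09  f'(a)=-1.340e+00  a ← 59.121145 − (+6.089e-09/-1.340e+00) = 59.121145
iter 5: u=1.203749  f(a)=+0.000e+00  f'(a)=-1.340e+00  a ← 59.121145 − (+0.000e+00/-1.340e+00) = 59.121145
converged: |Δa| < 1e-12 after 5 iterations
sag = a·(cosh(S/(2a)) − 1) = 59.121145·(cosh(1.203749) − 1) = 48.262174
T_max/T_min = cosh(S/(2a)) = 1.816327

a=59.121 sag=48.262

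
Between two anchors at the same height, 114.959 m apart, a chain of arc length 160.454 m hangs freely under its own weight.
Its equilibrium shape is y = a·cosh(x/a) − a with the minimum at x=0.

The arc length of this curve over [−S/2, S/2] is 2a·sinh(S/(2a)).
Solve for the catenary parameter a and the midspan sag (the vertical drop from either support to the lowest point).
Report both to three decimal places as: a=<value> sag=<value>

a=39.341 sag=50.013

seed: a₀ = √(S³/(24(L−S))) = √(114.959³/(24·45.495)) = 37.301561
iter 1: u=1.540941  f(a)=+5.717e+00  f'(a)=-3.070e+00  a ← 37.301561 − (+5.717e+00/-3.070e+00) = 39.163879
iter 2: u=1.467666  f(a)=+4.560e-01  f'(a)=-2.598e+00  a ← 39.163879 − (+4.560e-01/-2.598e+00) = 39.339417
iter 3: u=1.461117  f(a)=+3.458e-03  f'(a)=-2.559e+00  a ← 39.339417 − (+3.458e-03/-2.559e+00) = 39.340768
iter 4: u=1.461067  f(a)=+2.021e-07  f'(a)=-2.558e+00  a ← 39.340768 − (+2.021e-07/-2.558e+00) = 39.340768
iter 5: u=1.461067  f(a)=+2.842e-14  f'(a)=-2.558e+00  a ← 39.340768 − (+2.842e-14/-2.558e+00) = 39.340768
converged: |Δa| < 1e-12 after 5 iterations
sag = a·(cosh(S/(2a)) − 1) = 39.340768·(cosh(1.461067) − 1) = 50.012842
T_max/T_min = cosh(S/(2a)) = 2.271273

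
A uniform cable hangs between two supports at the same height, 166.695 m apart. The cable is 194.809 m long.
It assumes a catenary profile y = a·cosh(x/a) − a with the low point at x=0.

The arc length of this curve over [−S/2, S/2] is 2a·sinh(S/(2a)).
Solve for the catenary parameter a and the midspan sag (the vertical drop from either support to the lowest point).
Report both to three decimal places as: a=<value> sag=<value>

seed: a₀ = √(S³/(24(L−S))) = √(166.695³/(24·28.114)) = 82.854656
iter 1: u=1.005948  f(a)=+1.457e+00  f'(a)=-7.498e-01  a ← 82.854656 − (+1.457e+00/-7.498e-01) = 84.798056
iter 2: u=0.982894  f(a)=+5.285e-02  f'(a)=-6.963e-01  a ← 84.798056 − (+5.285e-02/-6.963e-01) = 84.873948
iter 3: u=0.982015  f(a)=+7.530e-05  f'(a)=-6.944e-01  a ← 84.873948 − (+7.530e-05/-6.944e-01) = 84.874056
iter 4: u=0.982014  f(a)=+1.534e-10  f'(a)=-6.944e-01  a ← 84.874056 − (+1.534e-10/-6.944e-01) = 84.874056
iter 5: u=0.982014  f(a)=-2.842e-14  f'(a)=-6.944e-01  a ← 84.874056 − (-2.842e-14/-6.944e-01) = 84.874056
converged: |Δa| < 1e-12 after 5 iterations
sag = a·(cosh(S/(2a)) − 1) = 84.874056·(cosh(0.982014) − 1) = 44.320534
T_max/T_min = cosh(S/(2a)) = 1.522192

a=84.874 sag=44.321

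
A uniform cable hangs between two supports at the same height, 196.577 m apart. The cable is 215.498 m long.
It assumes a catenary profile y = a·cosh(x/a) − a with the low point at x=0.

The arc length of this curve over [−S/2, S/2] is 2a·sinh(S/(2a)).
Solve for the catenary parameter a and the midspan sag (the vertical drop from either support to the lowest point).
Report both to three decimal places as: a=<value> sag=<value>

a=131.164 sag=38.582

seed: a₀ = √(S³/(24(L−S))) = √(196.577³/(24·18.921)) = 129.336585
iter 1: u=0.759944  f(a)=+5.539e-01  f'(a)=-3.098e-01  a ← 129.336585 − (+5.539e-01/-3.098e-01) = 131.124410
iter 2: u=0.749582  f(a)=+1.169e-02  f'(a)=-2.969e-01  a ← 131.124410 − (+1.169e-02/-2.969e-01) = 131.163803
iter 3: u=0.749357  f(a)=+5.462e-06  f'(a)=-2.966e-01  a ← 131.163803 − (+5.462e-06/-2.966e-01) = 131.163821
iter 4: u=0.749357  f(a)=+1.222e-12  f'(a)=-2.966e-01  a ← 131.163821 − (+1.222e-12/-2.966e-01) = 131.163821
converged: |Δa| < 1e-12 after 4 iterations
sag = a·(cosh(S/(2a)) − 1) = 131.163821·(cosh(0.749357) − 1) = 38.582445
T_max/T_min = cosh(S/(2a)) = 1.294155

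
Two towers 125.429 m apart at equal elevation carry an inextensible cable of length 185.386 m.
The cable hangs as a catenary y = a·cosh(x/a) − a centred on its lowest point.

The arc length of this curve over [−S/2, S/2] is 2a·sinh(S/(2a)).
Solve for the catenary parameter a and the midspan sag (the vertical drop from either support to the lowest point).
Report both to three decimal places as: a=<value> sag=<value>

a=39.440 sag=61.295

seed: a₀ = √(S³/(24(L−S))) = √(125.429³/(24·59.957)) = 37.031506
iter 1: u=1.693544  f(a)=+9.209e+00  f'(a)=-4.267e+00  a ← 37.031506 − (+9.209e+00/-4.267e+00) = 39.189633
iter 2: u=1.600283  f(a)=+8.664e-01  f'(a)=-3.499e+00  a ← 39.189633 − (+8.664e-01/-3.499e+00) = 39.437263
iter 3: u=1.590235  f(a)=+9.428e-03  f'(a)=-3.423e+00  a ← 39.437263 − (+9.428e-03/-3.423e+00) = 39.440017
iter 4: u=1.590124  f(a)=+1.143e-06  f'(a)=-3.422e+00  a ← 39.440017 − (+1.143e-06/-3.422e+00) = 39.440018
iter 5: u=1.590124  f(a)=+2.842e-14  f'(a)=-3.422e+00  a ← 39.440018 − (+2.842e-14/-3.422e+00) = 39.440018
converged: |Δa| < 1e-12 after 5 iterations
sag = a·(cosh(S/(2a)) − 1) = 39.440018·(cosh(1.590124) − 1) = 61.294819
T_max/T_min = cosh(S/(2a)) = 2.554128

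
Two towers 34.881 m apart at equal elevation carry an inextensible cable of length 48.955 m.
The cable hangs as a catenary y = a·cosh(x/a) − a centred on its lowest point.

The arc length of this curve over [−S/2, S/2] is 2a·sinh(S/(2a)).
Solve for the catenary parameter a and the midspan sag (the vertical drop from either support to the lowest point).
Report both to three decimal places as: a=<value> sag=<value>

a=11.833 sag=15.355

seed: a₀ = √(S³/(24(L−S))) = √(34.881³/(24·14.074)) = 11.209055
iter 1: u=1.555930  f(a)=+1.805e+00  f'(a)=-3.174e+00  a ← 11.209055 − (+1.805e+00/-3.174e+00) = 11.777773
iter 2: u=1.480798  f(a)=+1.465e-01  f'(a)=-2.678e+00  a ← 11.777773 − (+1.465e-01/-2.678e+00) = 11.832470
iter 3: u=1.473953  f(a)=+1.153e-03  f'(a)=-2.636e+00  a ← 11.832470 − (+1.153e-03/-2.636e+00) = 11.832907
iter 4: u=1.473898  f(a)=+7.263e-08  f'(a)=-2.636e+00  a ← 11.832907 − (+7.263e-08/-2.636e+00) = 11.832907
iter 5: u=1.473898  f(a)=+1.421e-14  f'(a)=-2.636e+00  a ← 11.832907 − (+1.421e-14/-2.636e+00) = 11.832907
converged: |Δa| < 1e-12 after 5 iterations
sag = a·(cosh(S/(2a)) − 1) = 11.832907·(cosh(1.473898) − 1) = 15.354695
T_max/T_min = cosh(S/(2a)) = 2.297627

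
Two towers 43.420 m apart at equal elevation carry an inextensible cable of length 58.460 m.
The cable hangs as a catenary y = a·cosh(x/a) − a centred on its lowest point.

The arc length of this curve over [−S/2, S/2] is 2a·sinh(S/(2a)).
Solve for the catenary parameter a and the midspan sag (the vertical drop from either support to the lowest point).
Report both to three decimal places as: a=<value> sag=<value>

a=15.787 sag=17.434

seed: a₀ = √(S³/(24(L−S))) = √(43.420³/(24·15.040)) = 15.059314
iter 1: u=1.441633  f(a)=+1.642e+00  f'(a)=-2.445e+00  a ← 15.059314 − (+1.642e+00/-2.445e+00) = 15.731205
iter 2: u=1.380060  f(a)=+1.163e-01  f'(a)=-2.110e+00  a ← 15.731205 − (+1.163e-01/-2.110e+00) = 15.786345
iter 3: u=1.375239  f(a)=+6.817e-04  f'(a)=-2.085e+00  a ← 15.786345 − (+6.817e-04/-2.085e+00) = 15.786672
iter 4: u=1.375211  f(a)=+2.372e-08  f'(a)=-2.085e+00  a ← 15.786672 − (+2.372e-08/-2.085e+00) = 15.786672
iter 5: u=1.375211  f(a)=+1.421e-14  f'(a)=-2.085e+00  a ← 15.786672 − (+1.421e-14/-2.085e+00) = 15.786672
converged: |Δa| < 1e-12 after 5 iterations
sag = a·(cosh(S/(2a)) − 1) = 15.786672·(cosh(1.375211) − 1) = 17.433983
T_max/T_min = cosh(S/(2a)) = 2.104348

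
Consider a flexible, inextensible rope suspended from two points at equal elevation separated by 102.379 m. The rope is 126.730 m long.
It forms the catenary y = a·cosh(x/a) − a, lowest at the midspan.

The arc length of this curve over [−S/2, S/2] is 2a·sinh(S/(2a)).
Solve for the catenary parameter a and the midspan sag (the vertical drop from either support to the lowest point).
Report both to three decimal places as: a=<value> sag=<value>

a=44.302 sag=33.014

seed: a₀ = √(S³/(24(L−S))) = √(102.379³/(24·24.351)) = 42.850146
iter 1: u=1.194617  f(a)=+1.798e+00  f'(a)=-1.307e+00  a ← 42.850146 − (+1.798e+00/-1.307e+00) = 44.225396
iter 2: u=1.157468  f(a)=+9.018e-02  f'(a)=-1.179e+00  a ← 44.225396 − (+9.018e-02/-1.179e+00) = 44.301877
iter 3: u=1.155470  f(a)=+2.534e-04  f'(a)=-1.172e+00  a ← 44.301877 − (+2.534e-04/-1.172e+00) = 44.302093
iter 4: u=1.155465  f(a)=+2.014e-09  f'(a)=-1.172e+00  a ← 44.302093 − (+2.014e-09/-1.172e+00) = 44.302093
iter 5: u=1.155465  f(a)=+0.000e+00  f'(a)=-1.172e+00  a ← 44.302093 − (+0.000e+00/-1.172e+00) = 44.302093
converged: |Δa| < 1e-12 after 5 iterations
sag = a·(cosh(S/(2a)) − 1) = 44.302093·(cosh(1.155465) − 1) = 33.014132
T_max/T_min = cosh(S/(2a)) = 1.745205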